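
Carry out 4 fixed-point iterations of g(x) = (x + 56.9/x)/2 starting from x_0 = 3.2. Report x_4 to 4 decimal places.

x_1 = g(3.200000) = 10.490625
x_2 = g(10.490625) = 7.957258
x_3 = g(7.957258) = 7.553981
x_4 = g(7.553981) = 7.543217

7.5432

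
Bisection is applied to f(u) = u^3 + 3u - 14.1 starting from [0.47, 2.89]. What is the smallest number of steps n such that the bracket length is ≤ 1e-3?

12

Initial width b − a = 2.89 − 0.47 = 2.420000.
After n steps the width is (b−a)/2^n; need (b−a)/2^n ≤ 1e-3.
So n ≥ log₂(2.420000/1e-3) = log₂(2420.0000) ≈ 11.2408.
Hence n = 12.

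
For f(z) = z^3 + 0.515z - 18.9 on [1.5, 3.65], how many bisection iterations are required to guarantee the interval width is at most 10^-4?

15

Initial width b − a = 3.65 − 1.5 = 2.150000.
After n steps the width is (b−a)/2^n; need (b−a)/2^n ≤ 10^-4.
So n ≥ log₂(2.150000/10^-4) = log₂(21500.0000) ≈ 14.3920.
Hence n = 15.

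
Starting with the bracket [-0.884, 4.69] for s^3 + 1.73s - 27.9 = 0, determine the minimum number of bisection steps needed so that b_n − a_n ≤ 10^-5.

20

Initial width b − a = 4.69 − -0.884 = 5.574000.
After n steps the width is (b−a)/2^n; need (b−a)/2^n ≤ 10^-5.
So n ≥ log₂(5.574000/10^-5) = log₂(557400.0000) ≈ 19.0884.
Hence n = 20.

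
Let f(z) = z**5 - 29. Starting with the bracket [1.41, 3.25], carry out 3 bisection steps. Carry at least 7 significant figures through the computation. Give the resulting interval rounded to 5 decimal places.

[1.87000, 2.10000]

f(1.410000) = -23.426916, f(3.250000) = 333.590820 (opposite signs)
step 1: m = 2.330000, f(m) = 39.671986 > 0 → root in [1.410000, 2.330000]
step 2: m = 1.870000, f(m) = -6.133061 < 0 → root in [1.870000, 2.330000]
step 3: m = 2.100000, f(m) = 11.841010 > 0 → root in [1.870000, 2.100000]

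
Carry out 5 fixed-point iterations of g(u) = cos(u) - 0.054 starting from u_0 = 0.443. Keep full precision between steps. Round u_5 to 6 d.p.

u_1 = g(0.443000) = 0.849470
u_2 = g(0.849470) = 0.606381
u_3 = g(0.606381) = 0.767716
u_4 = g(0.767716) = 0.665499
u_5 = g(0.665499) = 0.732609

0.732609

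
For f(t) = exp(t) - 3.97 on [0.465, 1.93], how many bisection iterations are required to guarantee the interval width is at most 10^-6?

Initial width b − a = 1.93 − 0.465 = 1.465000.
After n steps the width is (b−a)/2^n; need (b−a)/2^n ≤ 10^-6.
So n ≥ log₂(1.465000/10^-6) = log₂(1465000.0000) ≈ 20.4825.
Hence n = 21.

21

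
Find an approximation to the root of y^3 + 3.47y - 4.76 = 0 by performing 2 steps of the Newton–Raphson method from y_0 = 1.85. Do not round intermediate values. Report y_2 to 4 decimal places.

Newton update: y ← y − f(y)/f'(y).
f'(y) = 3y^2 + 3.47
y_0 = 1.850000: f = 7.991125, f' = 13.737500 → y_1 = 1.850000 - (7.991125)/(13.737500) = 1.268298
y_1 = 1.268298: f = 1.681156, f' = 8.295743 → y_2 = 1.268298 - (1.681156)/(8.295743) = 1.065646

1.0656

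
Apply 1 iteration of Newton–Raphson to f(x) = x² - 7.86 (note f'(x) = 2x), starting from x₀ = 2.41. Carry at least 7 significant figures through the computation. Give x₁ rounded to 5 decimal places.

x_0 = 2.410000: f = -2.051900, f' = 4.820000 → x_1 = 2.410000 - (-2.051900)/(4.820000) = 2.835705

2.83571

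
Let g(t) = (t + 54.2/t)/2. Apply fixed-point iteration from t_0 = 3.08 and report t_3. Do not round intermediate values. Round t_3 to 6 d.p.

t_1 = g(3.080000) = 10.338701
t_2 = g(10.338701) = 7.790570
t_3 = g(7.790570) = 7.373849

7.373849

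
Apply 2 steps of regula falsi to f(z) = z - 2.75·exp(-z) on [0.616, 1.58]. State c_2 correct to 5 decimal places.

1.01134

False-position update: c = (a·f(b) − b·f(a))/(f(b) − f(a)); replace the endpoint whose sign matches f(c).
f(0.616000) = -0.869276, f(1.580000) = 1.013568
step 1: c = 1.061062, f(c) = 0.109320 > 0 → new bracket [0.616000, 1.061062]
step 2: c = 1.011344, f(c) = 0.011087 > 0 → new bracket [0.616000, 1.011344]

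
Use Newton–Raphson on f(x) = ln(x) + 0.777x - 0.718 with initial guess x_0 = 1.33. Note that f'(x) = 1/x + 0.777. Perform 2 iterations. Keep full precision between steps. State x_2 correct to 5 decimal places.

x_0 = 1.330000: f = 0.600589, f' = 1.528880 → x_1 = 1.330000 - (0.600589)/(1.528880) = 0.937171
x_1 = 0.937171: f = -0.054708, f' = 1.844042 → x_2 = 0.937171 - (-0.054708)/(1.844042) = 0.966838

0.96684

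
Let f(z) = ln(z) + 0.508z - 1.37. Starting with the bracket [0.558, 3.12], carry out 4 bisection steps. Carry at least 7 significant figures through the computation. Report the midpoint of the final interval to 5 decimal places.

1.59881

f(0.558000) = -1.669932, f(3.120000) = 1.352793 (opposite signs)
step 1: m = 1.839000, f(m) = 0.173434 > 0 → root in [0.558000, 1.839000]
step 2: m = 1.198500, f(m) = -0.580091 < 0 → root in [1.198500, 1.839000]
step 3: m = 1.518750, f(m) = -0.180587 < 0 → root in [1.518750, 1.839000]
step 4: m = 1.678875, f(m) = 0.000992 > 0 → root in [1.518750, 1.678875]
Midpoint of [1.518750, 1.678875] = 1.598813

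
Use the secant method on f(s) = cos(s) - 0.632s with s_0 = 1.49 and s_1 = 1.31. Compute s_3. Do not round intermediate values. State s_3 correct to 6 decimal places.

f(s_0) = -0.860972, f(s_1) = -0.570070
s_2 = 1.310000 - (-0.570070)·(1.310000 - 1.490000)/(-0.570070 - (-0.860972)) = 0.957260; f(s_2) = -0.029226
s_3 = 0.957260 - (-0.029226)·(0.957260 - 1.310000)/(-0.029226 - (-0.570070)) = 0.938199; f(s_3) = -0.001700

0.938199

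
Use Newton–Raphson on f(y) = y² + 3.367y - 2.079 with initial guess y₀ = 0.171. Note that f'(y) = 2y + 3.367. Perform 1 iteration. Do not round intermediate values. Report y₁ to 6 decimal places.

y_0 = 0.171000: f = -1.474002, f' = 3.709000 → y_1 = 0.171000 - (-1.474002)/(3.709000) = 0.568412

0.568412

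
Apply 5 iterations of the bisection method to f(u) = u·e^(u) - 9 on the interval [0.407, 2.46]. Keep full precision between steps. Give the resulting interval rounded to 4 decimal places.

f(0.407000) = -8.388562, f(2.460000) = 19.793836 (opposite signs)
step 1: m = 1.433500, f(m) = -2.988832 < 0 → root in [1.433500, 2.460000]
step 2: m = 1.946750, f(m) = 4.638700 > 0 → root in [1.433500, 1.946750]
step 3: m = 1.690125, f(m) = 0.160745 > 0 → root in [1.433500, 1.690125]
step 4: m = 1.561813, f(m) = -1.554130 < 0 → root in [1.561813, 1.690125]
step 5: m = 1.625969, f(m) = -0.734646 < 0 → root in [1.625969, 1.690125]

[1.6260, 1.6901]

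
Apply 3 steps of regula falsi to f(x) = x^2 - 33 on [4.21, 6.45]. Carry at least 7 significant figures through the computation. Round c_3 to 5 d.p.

5.74422

f(4.210000) = -15.275900, f(6.450000) = 8.602500
step 1: c = 5.643011, f(c) = -1.156424 < 0 → new bracket [5.643011, 6.450000]
step 2: c = 5.738639, f(c) = -0.068026 < 0 → new bracket [5.738639, 6.450000]
step 3: c = 5.744220, f(c) = -0.003939 < 0 → new bracket [5.744220, 6.450000]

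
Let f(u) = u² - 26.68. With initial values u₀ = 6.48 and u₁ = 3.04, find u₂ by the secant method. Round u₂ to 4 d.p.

f(u_0) = 15.310400, f(u_1) = -17.438400
u_2 = 3.040000 - (-17.438400)·(3.040000 - 6.480000)/(-17.438400 - (15.310400)) = 4.871765; f(u_2) = -2.945909

4.8718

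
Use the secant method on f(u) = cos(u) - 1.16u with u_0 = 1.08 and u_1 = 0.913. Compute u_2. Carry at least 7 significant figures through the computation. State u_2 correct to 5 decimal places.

0.68899

f(u_0) = -0.781472, f(u_1) = -0.447706
u_2 = 0.913000 - (-0.447706)·(0.913000 - 1.080000)/(-0.447706 - (-0.781472)) = 0.688990; f(u_2) = -0.027341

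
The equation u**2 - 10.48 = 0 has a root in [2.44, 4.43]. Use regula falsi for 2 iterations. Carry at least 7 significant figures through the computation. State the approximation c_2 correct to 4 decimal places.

3.2154

False-position update: c = (a·f(b) − b·f(a))/(f(b) − f(a)); replace the endpoint whose sign matches f(c).
f(2.440000) = -4.526400, f(4.430000) = 9.144900
step 1: c = 3.098865, f(c) = -0.877038 < 0 → new bracket [3.098865, 4.430000]
step 2: c = 3.215355, f(c) = -0.141494 < 0 → new bracket [3.215355, 4.430000]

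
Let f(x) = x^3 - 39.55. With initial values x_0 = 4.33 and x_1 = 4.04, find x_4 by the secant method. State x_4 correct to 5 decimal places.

f(x_0) = 41.632737, f(x_1) = 26.389264
x_2 = 4.040000 - (26.389264)·(4.040000 - 4.330000)/(26.389264 - (41.632737)) = 3.537956; f(x_2) = 4.735083
x_3 = 3.537956 - (4.735083)·(3.537956 - 4.040000)/(4.735083 - (26.389264)) = 3.428175; f(x_3) = 0.739246
x_4 = 3.428175 - (0.739246)·(3.428175 - 3.537956)/(0.739246 - (4.735083)) = 3.407866; f(x_4) = 0.027410

3.40787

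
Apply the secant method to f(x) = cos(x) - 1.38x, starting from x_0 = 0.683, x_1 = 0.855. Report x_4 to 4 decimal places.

0.5986

f(x_0) = -0.166857, f(x_1) = -0.523681
x_2 = 0.855000 - (-0.523681)·(0.855000 - 0.683000)/(-0.523681 - (-0.166857)) = 0.602570; f(x_2) = -0.007665
x_3 = 0.602570 - (-0.007665)·(0.602570 - 0.855000)/(-0.007665 - (-0.523681)) = 0.598820; f(x_3) = -0.000371
x_4 = 0.598820 - (-0.000371)·(0.598820 - 0.602570)/(-0.000371 - (-0.007665)) = 0.598630; f(x_4) = -0.000000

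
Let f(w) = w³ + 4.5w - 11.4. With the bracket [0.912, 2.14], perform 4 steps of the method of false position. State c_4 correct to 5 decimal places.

1.60751

f(0.912000) = -6.537449, f(2.140000) = 8.030344
step 1: c = 1.463078, f(c) = -1.684290 < 0 → new bracket [1.463078, 2.140000]
step 2: c = 1.580440, f(c) = -0.340408 < 0 → new bracket [1.580440, 2.140000]
step 3: c = 1.603196, f(c) = -0.065029 < 0 → new bracket [1.603196, 2.140000]
step 4: c = 1.607508, f(c) = -0.012286 < 0 → new bracket [1.607508, 2.140000]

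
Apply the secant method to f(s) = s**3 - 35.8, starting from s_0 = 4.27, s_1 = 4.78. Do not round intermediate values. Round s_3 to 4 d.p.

3.3909

f(s_0) = 42.054483, f(s_1) = 73.415352
s_2 = 4.780000 - (73.415352)·(4.780000 - 4.270000)/(73.415352 - (42.054483)) = 3.586097; f(s_2) = 10.317544
s_3 = 3.586097 - (10.317544)·(3.586097 - 4.780000)/(10.317544 - (73.415352)) = 3.390874; f(s_3) = 3.188365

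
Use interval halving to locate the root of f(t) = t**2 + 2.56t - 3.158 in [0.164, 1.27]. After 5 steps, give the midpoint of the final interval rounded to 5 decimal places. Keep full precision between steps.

0.90709

f(0.164000) = -2.711264, f(1.270000) = 1.706100 (opposite signs)
step 1: m = 0.717000, f(m) = -0.808391 < 0 → root in [0.717000, 1.270000]
step 2: m = 0.993500, f(m) = 0.372402 > 0 → root in [0.717000, 0.993500]
step 3: m = 0.855250, f(m) = -0.237107 < 0 → root in [0.855250, 0.993500]
step 4: m = 0.924375, f(m) = 0.062869 > 0 → root in [0.855250, 0.924375]
step 5: m = 0.889813, f(m) = -0.088314 < 0 → root in [0.889813, 0.924375]
Midpoint of [0.889813, 0.924375] = 0.907094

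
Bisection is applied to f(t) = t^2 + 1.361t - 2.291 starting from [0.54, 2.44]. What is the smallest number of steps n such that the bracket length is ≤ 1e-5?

Initial width b − a = 2.44 − 0.54 = 1.900000.
After n steps the width is (b−a)/2^n; need (b−a)/2^n ≤ 1e-5.
So n ≥ log₂(1.900000/1e-5) = log₂(190000.0000) ≈ 17.5356.
Hence n = 18.

18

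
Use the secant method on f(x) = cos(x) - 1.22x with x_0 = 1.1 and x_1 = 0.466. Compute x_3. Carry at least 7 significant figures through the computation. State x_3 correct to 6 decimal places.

0.652396

f(x_0) = -0.888404, f(x_1) = 0.324853
x_2 = 0.466000 - (0.324853)·(0.466000 - 1.100000)/(0.324853 - (-0.888404)) = 0.635755; f(x_2) = 0.029002
x_3 = 0.635755 - (0.029002)·(0.635755 - 0.466000)/(0.029002 - (0.324853)) = 0.652396; f(x_3) = -0.001292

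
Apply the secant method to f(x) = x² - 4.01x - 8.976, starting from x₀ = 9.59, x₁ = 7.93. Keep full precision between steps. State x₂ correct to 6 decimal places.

f(x_0) = 44.536200, f(x_1) = 22.109600
x_2 = 7.930000 - (22.109600)·(7.930000 - 9.590000)/(22.109600 - (44.536200)) = 6.293464; f(x_2) = 5.394899

6.293464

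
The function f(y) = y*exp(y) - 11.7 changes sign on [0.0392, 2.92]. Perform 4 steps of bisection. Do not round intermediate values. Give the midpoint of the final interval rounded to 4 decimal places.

f(0.039200) = -11.659233, f(2.920000) = 42.440559 (opposite signs)
step 1: m = 1.479600, f(m) = -5.202797 < 0 → root in [1.479600, 2.920000]
step 2: m = 2.199800, f(m) = 8.149254 > 0 → root in [1.479600, 2.199800]
step 3: m = 1.839700, f(m) = -0.119733 < 0 → root in [1.839700, 2.199800]
step 4: m = 2.019750, f(m) = 3.521726 > 0 → root in [1.839700, 2.019750]
Midpoint of [1.839700, 2.019750] = 1.929725

1.9297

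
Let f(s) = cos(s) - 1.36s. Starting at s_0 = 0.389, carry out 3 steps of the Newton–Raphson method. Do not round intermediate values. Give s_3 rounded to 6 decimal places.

0.604846

f'(s) = -sin(s) - 1.36
s_0 = 0.389000: f = 0.396249, f' = -1.739263 → s_1 = 0.389000 - (0.396249)/(-1.739263) = 0.616826
s_1 = 0.616826: f = -0.023164, f' = -1.938449 → s_2 = 0.616826 - (-0.023164)/(-1.938449) = 0.604876
s_2 = 0.604876: f = -0.000058, f' = -1.928660 → s_3 = 0.604876 - (-0.000058)/(-1.928660) = 0.604846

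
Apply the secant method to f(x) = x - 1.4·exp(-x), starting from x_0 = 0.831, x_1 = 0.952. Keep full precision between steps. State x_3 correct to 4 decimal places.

f(x_0) = 0.221141, f(x_1) = 0.411644
x_2 = 0.952000 - (0.411644)·(0.952000 - 0.831000)/(0.411644 - (0.221141)) = 0.690540; f(x_2) = -0.011287
x_3 = 0.690540 - (-0.011287)·(0.690540 - 0.952000)/(-0.011287 - (0.411644)) = 0.697518; f(x_3) = 0.000571

0.6975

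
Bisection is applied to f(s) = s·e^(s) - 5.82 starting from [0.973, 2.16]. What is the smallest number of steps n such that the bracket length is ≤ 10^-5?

Initial width b − a = 2.16 − 0.973 = 1.187000.
After n steps the width is (b−a)/2^n; need (b−a)/2^n ≤ 10^-5.
So n ≥ log₂(1.187000/10^-5) = log₂(118700.0000) ≈ 16.8570.
Hence n = 17.

17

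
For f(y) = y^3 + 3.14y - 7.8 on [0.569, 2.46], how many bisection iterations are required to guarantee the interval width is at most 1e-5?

18

Initial width b − a = 2.46 − 0.569 = 1.891000.
After n steps the width is (b−a)/2^n; need (b−a)/2^n ≤ 1e-5.
So n ≥ log₂(1.891000/1e-5) = log₂(189100.0000) ≈ 17.5288.
Hence n = 18.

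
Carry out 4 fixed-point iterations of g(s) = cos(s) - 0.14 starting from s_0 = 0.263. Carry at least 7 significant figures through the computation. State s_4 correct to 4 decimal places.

s_1 = g(0.263000) = 0.825614
s_2 = g(0.825614) = 0.538106
s_3 = g(0.538106) = 0.718681
s_4 = g(0.718681) = 0.612675

0.6127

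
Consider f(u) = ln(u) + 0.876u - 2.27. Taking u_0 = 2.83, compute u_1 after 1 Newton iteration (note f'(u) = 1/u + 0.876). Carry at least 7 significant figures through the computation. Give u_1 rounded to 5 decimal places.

1.81373

u_0 = 2.830000: f = 1.249357, f' = 1.229357 → u_1 = 2.830000 - (1.249357)/(1.229357) = 1.813731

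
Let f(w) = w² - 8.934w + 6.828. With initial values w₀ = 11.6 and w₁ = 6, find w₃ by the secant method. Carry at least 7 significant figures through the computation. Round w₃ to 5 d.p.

8.50053

f(w_0) = 37.753600, f(w_1) = -10.776000
w_2 = 6.000000 - (-10.776000)·(6.000000 - 11.600000)/(-10.776000 - (37.753600)) = 7.243480; f(w_2) = -5.417246
w_3 = 7.243480 - (-5.417246)·(7.243480 - 6.000000)/(-5.417246 - (-10.776000)) = 8.500534; f(w_3) = 3.143304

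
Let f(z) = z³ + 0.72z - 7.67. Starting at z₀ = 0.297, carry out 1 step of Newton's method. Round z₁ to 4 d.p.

7.8430

f'(z) = 3z² + 0.72
z_0 = 0.297000: f = -7.429962, f' = 0.984627 → z_1 = 0.297000 - (-7.429962)/(0.984627) = 7.842966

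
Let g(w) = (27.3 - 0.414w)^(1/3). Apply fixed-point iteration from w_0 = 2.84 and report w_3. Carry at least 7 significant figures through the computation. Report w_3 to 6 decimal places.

w_1 = g(2.840000) = 2.967207
w_2 = g(2.967207) = 2.965212
w_3 = g(2.965212) = 2.965243

2.965243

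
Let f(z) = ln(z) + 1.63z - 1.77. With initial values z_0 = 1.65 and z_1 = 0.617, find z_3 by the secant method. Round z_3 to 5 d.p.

1.05815

Secant update: z_(k+1) = z_k − f(z_k)·(z_k − z_(k-1))/(f(z_k) − f(z_(k-1))).
f(z_0) = 1.420275, f(z_1) = -1.247176
z_2 = 0.617000 - (-1.247176)·(0.617000 - 1.650000)/(-1.247176 - (1.420275)) = 1.099983; f(z_2) = 0.118266
z_3 = 1.099983 - (0.118266)·(1.099983 - 0.617000)/(0.118266 - (-1.247176)) = 1.058150; f(z_3) = 0.011306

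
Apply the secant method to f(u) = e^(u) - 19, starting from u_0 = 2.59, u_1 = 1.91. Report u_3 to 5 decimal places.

2.81140

f(u_0) = -5.670228, f(u_1) = -12.246911
u_2 = 1.910000 - (-12.246911)·(1.910000 - 2.590000)/(-12.246911 - (-5.670228)) = 3.176277; f(u_2) = 4.957385
u_3 = 3.176277 - (4.957385)·(3.176277 - 1.910000)/(4.957385 - (-12.246911)) = 2.811401; f(u_3) = -2.366787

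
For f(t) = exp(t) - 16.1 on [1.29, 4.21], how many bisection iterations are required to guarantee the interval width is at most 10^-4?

Initial width b − a = 4.21 − 1.29 = 2.920000.
After n steps the width is (b−a)/2^n; need (b−a)/2^n ≤ 10^-4.
So n ≥ log₂(2.920000/10^-4) = log₂(29200.0000) ≈ 14.8337.
Hence n = 15.

15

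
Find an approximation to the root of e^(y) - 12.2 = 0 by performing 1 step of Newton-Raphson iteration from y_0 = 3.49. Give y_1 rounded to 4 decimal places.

f'(y) = e^(y)
y_0 = 3.490000: f = 20.585948, f' = 32.785948 → y_1 = 3.490000 - (20.585948)/(32.785948) = 2.862111

2.8621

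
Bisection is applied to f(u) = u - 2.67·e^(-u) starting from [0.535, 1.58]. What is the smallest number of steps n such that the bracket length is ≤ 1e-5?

17

Initial width b − a = 1.58 − 0.535 = 1.045000.
After n steps the width is (b−a)/2^n; need (b−a)/2^n ≤ 1e-5.
So n ≥ log₂(1.045000/1e-5) = log₂(104500.0000) ≈ 16.6731.
Hence n = 17.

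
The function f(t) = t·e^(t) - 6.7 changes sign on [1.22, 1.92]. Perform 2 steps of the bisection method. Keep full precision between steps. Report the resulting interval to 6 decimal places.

[1.395000, 1.570000]

f(1.220000) = -2.567631, f(1.920000) = 6.396240 (opposite signs)
step 1: m = 1.570000, f(m) = 0.846438 > 0 → root in [1.220000, 1.570000]
step 2: m = 1.395000, f(m) = -1.071210 < 0 → root in [1.395000, 1.570000]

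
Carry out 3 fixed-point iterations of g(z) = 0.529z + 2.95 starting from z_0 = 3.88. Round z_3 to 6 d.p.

z_1 = g(3.880000) = 5.002520
z_2 = g(5.002520) = 5.596333
z_3 = g(5.596333) = 5.910460

5.910460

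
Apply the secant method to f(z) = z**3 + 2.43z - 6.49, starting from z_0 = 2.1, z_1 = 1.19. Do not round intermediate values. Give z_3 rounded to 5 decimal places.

f(z_0) = 7.874000, f(z_1) = -1.913141
z_2 = 1.190000 - (-1.913141)·(1.190000 - 2.100000)/(-1.913141 - (7.874000)) = 1.367882; f(z_2) = -0.606599
z_3 = 1.367882 - (-0.606599)·(1.367882 - 1.190000)/(-0.606599 - (-1.913141)) = 1.450469; f(z_3) = 0.086225

1.45047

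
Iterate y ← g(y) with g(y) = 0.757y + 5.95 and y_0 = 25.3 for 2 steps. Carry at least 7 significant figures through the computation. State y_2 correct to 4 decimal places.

y_1 = g(25.300000) = 25.102100
y_2 = g(25.102100) = 24.952290

24.9523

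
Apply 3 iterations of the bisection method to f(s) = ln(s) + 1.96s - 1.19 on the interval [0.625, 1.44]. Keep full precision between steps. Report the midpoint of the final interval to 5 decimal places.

0.77781

f(0.625000) = -0.435004, f(1.440000) = 1.997043 (opposite signs)
step 1: m = 1.032500, f(m) = 0.865683 > 0 → root in [0.625000, 1.032500]
step 2: m = 0.828750, f(m) = 0.246513 > 0 → root in [0.625000, 0.828750]
step 3: m = 0.726875, f(m) = -0.084326 < 0 → root in [0.726875, 0.828750]
Midpoint of [0.726875, 0.828750] = 0.777813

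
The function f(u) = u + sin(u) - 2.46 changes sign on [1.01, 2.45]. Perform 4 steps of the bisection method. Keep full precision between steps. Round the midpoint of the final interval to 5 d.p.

f(1.010000) = -0.603168, f(2.450000) = 0.627765 (opposite signs)
step 1: m = 1.730000, f(m) = 0.257354 > 0 → root in [1.010000, 1.730000]
step 2: m = 1.370000, f(m) = -0.110092 < 0 → root in [1.370000, 1.730000]
step 3: m = 1.550000, f(m) = 0.089784 > 0 → root in [1.370000, 1.550000]
step 4: m = 1.460000, f(m) = -0.006132 < 0 → root in [1.460000, 1.550000]
Midpoint of [1.460000, 1.550000] = 1.505000

1.50500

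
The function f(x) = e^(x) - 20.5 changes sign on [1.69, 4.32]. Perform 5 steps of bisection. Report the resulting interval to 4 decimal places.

f(1.690000) = -15.080519, f(4.320000) = 54.688628 (opposite signs)
step 1: m = 3.005000, f(m) = -0.313784 < 0 → root in [3.005000, 4.320000]
step 2: m = 3.662500, f(m) = 18.458618 > 0 → root in [3.005000, 3.662500]
step 3: m = 3.333750, f(m) = 7.543307 > 0 → root in [3.005000, 3.333750]
step 4: m = 3.169375, f(m) = 3.292609 > 0 → root in [3.005000, 3.169375]
step 5: m = 3.087187, f(m) = 1.415354 > 0 → root in [3.005000, 3.087187]

[3.0050, 3.0872]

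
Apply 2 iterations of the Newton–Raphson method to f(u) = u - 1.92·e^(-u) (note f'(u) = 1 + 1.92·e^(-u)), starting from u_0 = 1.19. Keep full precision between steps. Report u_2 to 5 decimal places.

0.83377

Newton update: u ← u − f(u)/f'(u).
u_0 = 1.190000: f = 0.605895, f' = 1.584105 → u_1 = 1.190000 - (0.605895)/(1.584105) = 0.807516
u_1 = 0.807516: f = -0.048736, f' = 1.856252 → u_2 = 0.807516 - (-0.048736)/(1.856252) = 0.833771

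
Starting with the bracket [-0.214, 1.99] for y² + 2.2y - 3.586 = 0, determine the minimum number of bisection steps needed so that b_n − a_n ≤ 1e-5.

18

Initial width b − a = 1.99 − -0.214 = 2.204000.
After n steps the width is (b−a)/2^n; need (b−a)/2^n ≤ 1e-5.
So n ≥ log₂(2.204000/1e-5) = log₂(220400.0000) ≈ 17.7498.
Hence n = 18.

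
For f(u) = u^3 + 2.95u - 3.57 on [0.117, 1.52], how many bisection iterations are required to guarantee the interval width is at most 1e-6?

Initial width b − a = 1.52 − 0.117 = 1.403000.
After n steps the width is (b−a)/2^n; need (b−a)/2^n ≤ 1e-6.
So n ≥ log₂(1.403000/1e-6) = log₂(1403000.0000) ≈ 20.4201.
Hence n = 21.

21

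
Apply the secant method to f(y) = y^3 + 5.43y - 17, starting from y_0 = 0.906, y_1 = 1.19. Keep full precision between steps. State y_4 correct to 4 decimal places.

f(y_0) = -11.336743, f(y_1) = -8.853141
y_2 = 1.190000 - (-8.853141)·(1.190000 - 0.906000)/(-8.853141 - (-11.336743)) = 2.202357; f(y_2) = 5.641064
y_3 = 2.202357 - (5.641064)·(2.202357 - 1.190000)/(5.641064 - (-8.853141)) = 1.808353; f(y_3) = -1.267068
y_4 = 1.808353 - (-1.267068)·(1.808353 - 2.202357)/(-1.267068 - (5.641064)) = 1.880620; f(y_4) = -0.136979

1.8806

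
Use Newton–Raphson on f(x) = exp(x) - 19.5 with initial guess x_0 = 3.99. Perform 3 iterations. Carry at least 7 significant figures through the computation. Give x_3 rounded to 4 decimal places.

f'(x) = exp(x)
x_0 = 3.990000: f = 34.554889, f' = 54.054889 → x_1 = 3.990000 - (34.554889)/(54.054889) = 3.350744
x_1 = 3.350744: f = 9.023960, f' = 28.523960 → x_2 = 3.350744 - (9.023960)/(28.523960) = 3.034380
x_2 = 3.034380: f = 1.288090, f' = 20.788090 → x_3 = 3.034380 - (1.288090)/(20.788090) = 2.972417

2.9724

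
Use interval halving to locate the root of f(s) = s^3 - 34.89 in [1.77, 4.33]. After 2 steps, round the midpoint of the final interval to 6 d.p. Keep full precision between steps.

3.370000

f(1.770000) = -29.344767, f(4.330000) = 46.292737 (opposite signs)
step 1: m = 3.050000, f(m) = -6.517375 < 0 → root in [3.050000, 4.330000]
step 2: m = 3.690000, f(m) = 15.353409 > 0 → root in [3.050000, 3.690000]
Midpoint of [3.050000, 3.690000] = 3.370000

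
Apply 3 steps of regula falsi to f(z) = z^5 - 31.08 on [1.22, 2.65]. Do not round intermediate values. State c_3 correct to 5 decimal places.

1.86119

False-position update: c = (a·f(b) − b·f(a))/(f(b) − f(a)); replace the endpoint whose sign matches f(c).
f(1.220000) = -28.377292, f(2.650000) = 99.606092
step 1: c = 1.537069, f(c) = -22.500412 < 0 → new bracket [1.537069, 2.650000]
step 2: c = 1.742147, f(c) = -15.031879 < 0 → new bracket [1.742147, 2.650000]
step 3: c = 1.861189, f(c) = -8.746716 < 0 → new bracket [1.861189, 2.650000]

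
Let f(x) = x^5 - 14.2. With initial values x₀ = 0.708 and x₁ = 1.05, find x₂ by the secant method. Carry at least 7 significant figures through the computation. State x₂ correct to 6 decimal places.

f(x_0) = -14.022104, f(x_1) = -12.923718
x_2 = 1.050000 - (-12.923718)·(1.050000 - 0.708000)/(-12.923718 - (-14.022104)) = 5.074008; f(x_2) = 3349.022330

5.074008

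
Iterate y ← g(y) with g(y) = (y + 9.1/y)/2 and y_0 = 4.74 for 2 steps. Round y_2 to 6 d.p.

3.031359

y_1 = g(4.740000) = 3.329916
y_2 = g(3.329916) = 3.031359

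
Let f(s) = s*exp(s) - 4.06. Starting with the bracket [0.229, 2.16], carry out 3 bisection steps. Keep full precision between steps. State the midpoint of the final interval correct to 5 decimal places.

f(0.229000) = -3.772069, f(2.160000) = 14.669657 (opposite signs)
step 1: m = 1.194500, f(m) = -0.115873 < 0 → root in [1.194500, 2.160000]
step 2: m = 1.677250, f(m) = 4.914664 > 0 → root in [1.194500, 1.677250]
step 3: m = 1.435875, f(m) = 1.975444 > 0 → root in [1.194500, 1.435875]
Midpoint of [1.194500, 1.435875] = 1.315188

1.31519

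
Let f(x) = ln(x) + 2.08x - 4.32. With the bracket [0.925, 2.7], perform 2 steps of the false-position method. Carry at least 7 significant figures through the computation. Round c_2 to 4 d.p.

1.7992

False-position update: c = (a·f(b) − b·f(a))/(f(b) − f(a)); replace the endpoint whose sign matches f(c).
f(0.925000) = -2.473962, f(2.700000) = 2.289252
step 1: c = 1.846916, f(c) = 0.135102 > 0 → new bracket [0.925000, 1.846916]
step 2: c = 1.799177, f(c) = 0.009618 > 0 → new bracket [0.925000, 1.799177]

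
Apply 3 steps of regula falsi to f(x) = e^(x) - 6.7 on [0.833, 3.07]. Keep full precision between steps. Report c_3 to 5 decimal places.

1.76662

f(0.833000) = -4.399791, f(3.070000) = 14.841903
step 1: c = 1.344511, f(c) = -2.863691 < 0 → new bracket [1.344511, 3.070000]
step 2: c = 1.623590, f(c) = -1.628735 < 0 → new bracket [1.623590, 3.070000]
step 3: c = 1.766622, f(c) = -0.848947 < 0 → new bracket [1.766622, 3.070000]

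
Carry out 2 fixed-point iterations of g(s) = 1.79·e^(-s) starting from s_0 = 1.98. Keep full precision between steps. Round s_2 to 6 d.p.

s_1 = g(1.980000) = 0.247144
s_2 = g(0.247144) = 1.398041

1.398041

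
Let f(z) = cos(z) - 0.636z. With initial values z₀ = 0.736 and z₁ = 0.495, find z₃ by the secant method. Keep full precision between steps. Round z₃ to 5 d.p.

0.93125

f(z_0) = 0.273064, f(z_1) = 0.565149
z_2 = 0.495000 - (0.565149)·(0.495000 - 0.736000)/(0.565149 - (0.273064)) = 0.961306; f(z_2) = -0.038940
z_3 = 0.961306 - (-0.038940)·(0.961306 - 0.495000)/(-0.038940 - (0.565149)) = 0.931247; f(z_3) = 0.004561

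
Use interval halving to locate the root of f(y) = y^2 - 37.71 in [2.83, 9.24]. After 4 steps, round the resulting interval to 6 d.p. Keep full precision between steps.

[6.035000, 6.435625]

f(2.830000) = -29.701100, f(9.240000) = 47.667600 (opposite signs)
step 1: m = 6.035000, f(m) = -1.288775 < 0 → root in [6.035000, 9.240000]
step 2: m = 7.637500, f(m) = 20.621406 > 0 → root in [6.035000, 7.637500]
step 3: m = 6.836250, f(m) = 9.024314 > 0 → root in [6.035000, 6.836250]
step 4: m = 6.435625, f(m) = 3.707269 > 0 → root in [6.035000, 6.435625]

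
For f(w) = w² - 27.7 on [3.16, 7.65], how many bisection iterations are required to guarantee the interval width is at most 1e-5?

Initial width b − a = 7.65 − 3.16 = 4.490000.
After n steps the width is (b−a)/2^n; need (b−a)/2^n ≤ 1e-5.
So n ≥ log₂(4.490000/1e-5) = log₂(449000.0000) ≈ 18.7764.
Hence n = 19.

19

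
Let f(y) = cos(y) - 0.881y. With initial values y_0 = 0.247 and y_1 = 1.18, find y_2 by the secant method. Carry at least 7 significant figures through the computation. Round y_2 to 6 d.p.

Secant update: y_(k+1) = y_k − f(y_k)·(y_k − y_(k-1))/(f(y_k) − f(y_(k-1))).
f(y_0) = 0.752043, f(y_1) = -0.658655
y_2 = 1.180000 - (-0.658655)·(1.180000 - 0.247000)/(-0.658655 - (0.752043)) = 0.744382; f(y_2) = 0.079706

0.744382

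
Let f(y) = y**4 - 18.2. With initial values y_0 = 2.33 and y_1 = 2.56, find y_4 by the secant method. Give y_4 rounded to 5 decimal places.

2.06652

f(y_0) = 11.272955, f(y_1) = 24.749673
y_2 = 2.560000 - (24.749673)·(2.560000 - 2.330000)/(24.749673 - (11.272955)) = 2.137610; f(y_2) = 2.679219
y_3 = 2.137610 - (2.679219)·(2.137610 - 2.560000)/(2.679219 - (24.749673)) = 2.086335; f(y_3) = 0.746810
y_4 = 2.086335 - (0.746810)·(2.086335 - 2.137610)/(0.746810 - (2.679219)) = 2.066519; f(y_4) = 0.037165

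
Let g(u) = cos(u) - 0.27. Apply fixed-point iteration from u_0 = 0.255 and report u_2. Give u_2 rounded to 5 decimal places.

u_1 = g(0.255000) = 0.697663
u_2 = g(0.697663) = 0.496345

0.49635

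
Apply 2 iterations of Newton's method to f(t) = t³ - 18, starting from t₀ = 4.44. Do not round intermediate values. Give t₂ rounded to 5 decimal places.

f'(t) = 3t²
t_0 = 4.440000: f = 69.528384, f' = 59.140800 → t_1 = 4.440000 - (69.528384)/(59.140800) = 3.264358
t_1 = 3.264358: f = 16.785120, f' = 31.968108 → t_2 = 3.264358 - (16.785120)/(31.968108) = 2.739300

2.73930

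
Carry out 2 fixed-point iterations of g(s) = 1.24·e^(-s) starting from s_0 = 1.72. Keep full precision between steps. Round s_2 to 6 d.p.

s_1 = g(1.720000) = 0.222042
s_2 = g(0.222042) = 0.993093

0.993093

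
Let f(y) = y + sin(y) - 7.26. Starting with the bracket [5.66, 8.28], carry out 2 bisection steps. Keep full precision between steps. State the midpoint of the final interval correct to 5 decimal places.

6.64250

f(5.660000) = -2.183625, f(8.280000) = 1.930618 (opposite signs)
step 1: m = 6.970000, f(m) = 0.344077 > 0 → root in [5.660000, 6.970000]
step 2: m = 6.315000, f(m) = -0.913191 < 0 → root in [6.315000, 6.970000]
Midpoint of [6.315000, 6.970000] = 6.642500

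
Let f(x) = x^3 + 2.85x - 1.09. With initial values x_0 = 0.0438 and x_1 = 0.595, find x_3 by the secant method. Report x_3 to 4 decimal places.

0.3634

f(x_0) = -0.965086, f(x_1) = 0.816395
x_2 = 0.595000 - (0.816395)·(0.595000 - 0.043800)/(0.816395 - (-0.965086)) = 0.342403; f(x_2) = -0.074008
x_3 = 0.342403 - (-0.074008)·(0.342403 - 0.595000)/(-0.074008 - (0.816395)) = 0.363398; f(x_3) = -0.006325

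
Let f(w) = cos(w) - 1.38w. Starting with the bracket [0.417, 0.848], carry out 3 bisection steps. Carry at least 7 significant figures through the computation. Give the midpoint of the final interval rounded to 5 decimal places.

0.60556

f(0.417000) = 0.338848, f(0.848000) = -0.508756 (opposite signs)
step 1: m = 0.632500, f(m) = -0.066298 < 0 → root in [0.417000, 0.632500]
step 2: m = 0.524750, f(m) = 0.141294 > 0 → root in [0.524750, 0.632500]
step 3: m = 0.578625, f(m) = 0.038713 > 0 → root in [0.578625, 0.632500]
Midpoint of [0.578625, 0.632500] = 0.605563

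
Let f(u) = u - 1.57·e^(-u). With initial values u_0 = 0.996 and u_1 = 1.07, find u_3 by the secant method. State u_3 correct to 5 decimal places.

f(u_0) = 0.416114, f(u_1) = 0.531477
u_2 = 1.070000 - (0.531477)·(1.070000 - 0.996000)/(0.531477 - (0.416114)) = 0.729080; f(u_2) = -0.028213
u_3 = 0.729080 - (-0.028213)·(0.729080 - 1.070000)/(-0.028213 - (0.531477)) = 0.746265; f(u_3) = 0.001875

0.74627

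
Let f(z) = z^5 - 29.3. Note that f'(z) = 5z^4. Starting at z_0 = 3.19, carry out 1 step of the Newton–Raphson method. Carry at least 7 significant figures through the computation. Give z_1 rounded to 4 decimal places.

2.6086

Newton update: z ← z − f(z)/f'(z).
z_0 = 3.190000: f = 301.034106, f' = 517.765056 → z_1 = 3.190000 - (301.034106)/(517.765056) = 2.608589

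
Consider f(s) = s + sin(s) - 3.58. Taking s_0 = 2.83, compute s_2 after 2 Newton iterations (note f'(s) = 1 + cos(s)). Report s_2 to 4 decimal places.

s_0 = 2.830000: f = -0.443425, f' = 0.048153 → s_1 = 2.830000 - (-0.443425)/(0.048153) = 12.038575
s_1 = 12.038575: f = 7.954944, f' = 1.863919 → s_2 = 12.038575 - (7.954944)/(1.863919) = 7.770716

7.7707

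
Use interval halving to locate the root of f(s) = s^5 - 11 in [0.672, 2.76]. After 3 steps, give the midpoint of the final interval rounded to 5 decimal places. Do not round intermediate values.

f(0.672000) = -10.862960, f(2.760000) = 149.156810 (opposite signs)
step 1: m = 1.716000, f(m) = 3.879434 > 0 → root in [0.672000, 1.716000]
step 2: m = 1.194000, f(m) = -8.573269 < 0 → root in [1.194000, 1.716000]
step 3: m = 1.455000, f(m) = -4.478988 < 0 → root in [1.455000, 1.716000]
Midpoint of [1.455000, 1.716000] = 1.585500

1.58550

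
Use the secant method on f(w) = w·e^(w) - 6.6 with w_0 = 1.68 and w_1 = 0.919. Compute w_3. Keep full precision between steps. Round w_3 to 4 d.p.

1.5285

f(w_0) = 2.414134, f(w_1) = -4.296267
w_2 = 0.919000 - (-4.296267)·(0.919000 - 1.680000)/(-4.296267 - (2.414134)) = 1.406223; f(w_2) = -0.861891
w_3 = 1.406223 - (-0.861891)·(1.406223 - 0.919000)/(-0.861891 - (-4.296267)) = 1.528496; f(w_3) = 0.448256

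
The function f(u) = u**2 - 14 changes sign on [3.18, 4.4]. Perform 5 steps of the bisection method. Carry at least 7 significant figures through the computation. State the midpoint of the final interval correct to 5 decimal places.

f(3.180000) = -3.887600, f(4.400000) = 5.360000 (opposite signs)
step 1: m = 3.790000, f(m) = 0.364100 > 0 → root in [3.180000, 3.790000]
step 2: m = 3.485000, f(m) = -1.854775 < 0 → root in [3.485000, 3.790000]
step 3: m = 3.637500, f(m) = -0.768594 < 0 → root in [3.637500, 3.790000]
step 4: m = 3.713750, f(m) = -0.208061 < 0 → root in [3.713750, 3.790000]
step 5: m = 3.751875, f(m) = 0.076566 > 0 → root in [3.713750, 3.751875]
Midpoint of [3.713750, 3.751875] = 3.732813

3.73281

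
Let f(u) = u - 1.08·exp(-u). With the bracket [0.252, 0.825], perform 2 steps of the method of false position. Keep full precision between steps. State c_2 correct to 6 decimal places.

f(0.252000) = -0.587424, f(0.825000) = 0.351706
step 1: c = 0.610410, f(c) = 0.023832 > 0 → new bracket [0.252000, 0.610410]
step 2: c = 0.596436, f(c) = 0.001604 > 0 → new bracket [0.252000, 0.596436]

0.596436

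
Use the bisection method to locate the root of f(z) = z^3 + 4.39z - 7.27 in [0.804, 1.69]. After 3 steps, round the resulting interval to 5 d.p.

[1.13625, 1.24700]

f(0.804000) = -3.220722, f(1.690000) = 4.975909 (opposite signs)
step 1: m = 1.247000, f(m) = 0.143426 > 0 → root in [0.804000, 1.247000]
step 2: m = 1.025500, f(m) = -1.689588 < 0 → root in [1.025500, 1.247000]
step 3: m = 1.136250, f(m) = -0.814891 < 0 → root in [1.136250, 1.247000]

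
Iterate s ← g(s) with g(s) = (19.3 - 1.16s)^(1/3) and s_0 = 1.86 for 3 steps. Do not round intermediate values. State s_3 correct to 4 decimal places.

s_1 = g(1.860000) = 2.578441
s_2 = g(2.578441) = 2.535961
s_3 = g(2.535961) = 2.538512

2.5385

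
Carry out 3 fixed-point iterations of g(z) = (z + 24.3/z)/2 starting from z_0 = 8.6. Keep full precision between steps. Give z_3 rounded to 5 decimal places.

4.92979

z_1 = g(8.600000) = 5.712791
z_2 = g(5.712791) = 4.983202
z_3 = g(4.983202) = 4.929792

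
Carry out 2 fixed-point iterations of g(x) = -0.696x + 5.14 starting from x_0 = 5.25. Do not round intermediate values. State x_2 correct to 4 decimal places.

4.1057

x_1 = g(5.250000) = 1.486000
x_2 = g(1.486000) = 4.105744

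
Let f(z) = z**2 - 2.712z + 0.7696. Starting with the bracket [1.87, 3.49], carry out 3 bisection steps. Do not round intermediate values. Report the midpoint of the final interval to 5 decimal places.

f(1.870000) = -0.804940, f(3.490000) = 3.484820 (opposite signs)
step 1: m = 2.680000, f(m) = 0.683840 > 0 → root in [1.870000, 2.680000]
step 2: m = 2.275000, f(m) = -0.224575 < 0 → root in [2.275000, 2.680000]
step 3: m = 2.477500, f(m) = 0.188626 > 0 → root in [2.275000, 2.477500]
Midpoint of [2.275000, 2.477500] = 2.376250

2.37625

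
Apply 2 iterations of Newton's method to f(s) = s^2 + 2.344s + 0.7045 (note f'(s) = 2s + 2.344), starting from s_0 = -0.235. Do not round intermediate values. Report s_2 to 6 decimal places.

-0.353990

s_0 = -0.235000: f = 0.208885, f' = 1.874000 → s_1 = -0.235000 - (0.208885)/(1.874000) = -0.346465
s_1 = -0.346465: f = 0.012424, f' = 1.651070 → s_2 = -0.346465 - (0.012424)/(1.651070) = -0.353990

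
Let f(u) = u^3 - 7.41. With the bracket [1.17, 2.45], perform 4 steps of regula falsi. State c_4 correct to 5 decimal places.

f(1.170000) = -5.808387, f(2.450000) = 7.296125
step 1: c = 1.737342, f(c) = -2.166084 < 0 → new bracket [1.737342, 2.450000]
step 2: c = 1.900483, f(c) = -0.545767 < 0 → new bracket [1.900483, 2.450000]
step 3: c = 1.938727, f(c) = -0.122975 < 0 → new bracket [1.938727, 2.450000]
step 4: c = 1.947202, f(c) = -0.026997 < 0 → new bracket [1.947202, 2.450000]

1.94720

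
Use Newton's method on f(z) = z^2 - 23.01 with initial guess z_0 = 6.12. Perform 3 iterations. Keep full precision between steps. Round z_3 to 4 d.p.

f'(z) = 2z
z_0 = 6.120000: f = 14.444400, f' = 12.240000 → z_1 = 6.120000 - (14.444400)/(12.240000) = 4.939902
z_1 = 4.939902: f = 1.392631, f' = 9.879804 → z_2 = 4.939902 - (1.392631)/(9.879804) = 4.798945
z_2 = 4.798945: f = 0.019869, f' = 9.597889 → z_3 = 4.798945 - (0.019869)/(9.597889) = 4.796874

4.7969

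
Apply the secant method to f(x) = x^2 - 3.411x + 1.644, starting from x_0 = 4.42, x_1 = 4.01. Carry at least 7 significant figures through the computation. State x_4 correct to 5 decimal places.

f(x_0) = 6.103780, f(x_1) = 4.045990
x_2 = 4.010000 - (4.045990)·(4.010000 - 4.420000)/(4.045990 - (6.103780)) = 3.203865; f(x_2) = 0.980368
x_3 = 3.203865 - (0.980368)·(3.203865 - 4.010000)/(0.980368 - (4.045990)) = 2.946068; f(x_3) = 0.274279
x_4 = 2.946068 - (0.274279)·(2.946068 - 3.203865)/(0.274279 - (0.980368)) = 2.845927; f(x_4) = 0.035844

2.84593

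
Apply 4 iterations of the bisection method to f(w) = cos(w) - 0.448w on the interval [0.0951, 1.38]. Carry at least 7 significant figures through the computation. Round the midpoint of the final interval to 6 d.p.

1.098928

f(0.095100) = 0.952877, f(1.380000) = -0.428599 (opposite signs)
step 1: m = 0.737550, f(m) = 0.409696 > 0 → root in [0.737550, 1.380000]
step 2: m = 1.058775, f(m) = 0.015609 > 0 → root in [1.058775, 1.380000]
step 3: m = 1.219387, f(m) = -0.202065 < 0 → root in [1.058775, 1.219387]
step 4: m = 1.139081, f(m) = -0.091879 < 0 → root in [1.058775, 1.139081]
Midpoint of [1.058775, 1.139081] = 1.098928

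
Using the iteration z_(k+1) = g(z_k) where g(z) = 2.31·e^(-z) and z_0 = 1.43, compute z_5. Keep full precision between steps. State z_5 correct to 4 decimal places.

0.6597

z_1 = g(1.430000) = 0.552804
z_2 = g(0.552804) = 1.329023
z_3 = g(1.329023) = 0.611540
z_4 = g(0.611540) = 1.253209
z_5 = g(1.253209) = 0.659705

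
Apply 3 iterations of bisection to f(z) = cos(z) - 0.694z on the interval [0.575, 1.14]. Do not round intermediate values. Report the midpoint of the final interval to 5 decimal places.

0.89281

f(0.575000) = 0.440142, f(1.140000) = -0.373565 (opposite signs)
step 1: m = 0.857500, f(m) = 0.059225 > 0 → root in [0.857500, 1.140000]
step 2: m = 0.998750, f(m) = -0.151779 < 0 → root in [0.857500, 0.998750]
step 3: m = 0.928125, f(m) = -0.044783 < 0 → root in [0.857500, 0.928125]
Midpoint of [0.857500, 0.928125] = 0.892812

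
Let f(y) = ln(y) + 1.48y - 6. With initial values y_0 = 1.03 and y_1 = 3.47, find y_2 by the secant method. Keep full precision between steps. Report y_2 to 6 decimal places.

3.277990

f(y_0) = -4.446041, f(y_1) = 0.379755
y_2 = 3.470000 - (0.379755)·(3.470000 - 1.030000)/(0.379755 - (-4.446041)) = 3.277990; f(y_2) = 0.038656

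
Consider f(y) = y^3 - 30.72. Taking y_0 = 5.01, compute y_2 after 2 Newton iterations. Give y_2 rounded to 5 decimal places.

f'(y) = 3y^2
y_0 = 5.010000: f = 95.031501, f' = 75.300300 → y_1 = 5.010000 - (95.031501)/(75.300300) = 3.747967
y_1 = 3.747967: f = 21.928633, f' = 42.141759 → y_2 = 3.747967 - (21.928633)/(42.141759) = 3.227612

3.22761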